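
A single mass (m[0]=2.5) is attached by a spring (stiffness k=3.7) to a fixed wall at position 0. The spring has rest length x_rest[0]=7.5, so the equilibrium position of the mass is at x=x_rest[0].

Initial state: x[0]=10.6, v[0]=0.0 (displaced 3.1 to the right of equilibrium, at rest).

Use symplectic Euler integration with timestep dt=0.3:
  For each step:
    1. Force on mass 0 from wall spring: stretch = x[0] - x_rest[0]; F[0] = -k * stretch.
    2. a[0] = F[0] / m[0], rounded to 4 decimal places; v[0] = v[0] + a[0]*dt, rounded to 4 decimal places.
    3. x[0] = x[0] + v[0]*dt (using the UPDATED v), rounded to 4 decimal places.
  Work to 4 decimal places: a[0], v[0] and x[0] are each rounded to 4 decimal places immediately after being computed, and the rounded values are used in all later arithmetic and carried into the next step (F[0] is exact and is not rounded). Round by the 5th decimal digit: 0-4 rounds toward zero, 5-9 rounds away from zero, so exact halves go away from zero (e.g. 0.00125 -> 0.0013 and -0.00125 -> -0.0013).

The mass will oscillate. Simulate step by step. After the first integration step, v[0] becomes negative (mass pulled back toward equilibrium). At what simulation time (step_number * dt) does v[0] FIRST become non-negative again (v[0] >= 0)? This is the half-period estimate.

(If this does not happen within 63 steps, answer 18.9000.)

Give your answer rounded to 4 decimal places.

Answer: 2.7000

Derivation:
Step 0: x=[10.6000] v=[0.0000]
Step 1: x=[10.1871] v=[-1.3764]
Step 2: x=[9.4163] v=[-2.5695]
Step 3: x=[8.3902] v=[-3.4203]
Step 4: x=[7.2455] v=[-3.8156]
Step 5: x=[6.1347] v=[-3.7026]
Step 6: x=[5.2058] v=[-3.0964]
Step 7: x=[4.5825] v=[-2.0778]
Step 8: x=[4.3478] v=[-0.7824]
Step 9: x=[4.5330] v=[0.6172]
First v>=0 after going negative at step 9, time=2.7000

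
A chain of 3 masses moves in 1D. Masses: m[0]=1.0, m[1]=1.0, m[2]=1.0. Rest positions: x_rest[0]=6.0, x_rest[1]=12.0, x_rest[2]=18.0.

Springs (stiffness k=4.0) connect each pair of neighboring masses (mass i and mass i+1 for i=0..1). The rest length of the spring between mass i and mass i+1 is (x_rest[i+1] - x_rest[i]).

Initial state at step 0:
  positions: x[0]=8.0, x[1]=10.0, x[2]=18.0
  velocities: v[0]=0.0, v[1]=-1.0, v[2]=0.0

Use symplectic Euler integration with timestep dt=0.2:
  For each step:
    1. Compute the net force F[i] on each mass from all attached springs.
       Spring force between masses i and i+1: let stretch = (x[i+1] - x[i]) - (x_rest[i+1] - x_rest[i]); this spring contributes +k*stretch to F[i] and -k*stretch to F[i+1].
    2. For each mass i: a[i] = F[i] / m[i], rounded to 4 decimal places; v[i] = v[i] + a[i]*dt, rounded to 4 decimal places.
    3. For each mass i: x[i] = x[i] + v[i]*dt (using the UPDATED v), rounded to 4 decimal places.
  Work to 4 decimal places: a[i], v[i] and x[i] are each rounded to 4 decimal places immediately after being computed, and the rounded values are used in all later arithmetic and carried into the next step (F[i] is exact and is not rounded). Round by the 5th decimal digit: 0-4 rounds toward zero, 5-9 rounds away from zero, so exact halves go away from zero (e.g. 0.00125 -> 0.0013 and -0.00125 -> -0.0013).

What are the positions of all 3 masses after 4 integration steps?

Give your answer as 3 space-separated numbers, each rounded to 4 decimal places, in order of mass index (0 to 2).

Answer: 4.4557 13.8006 16.9438

Derivation:
Step 0: x=[8.0000 10.0000 18.0000] v=[0.0000 -1.0000 0.0000]
Step 1: x=[7.3600 10.7600 17.6800] v=[-3.2000 3.8000 -1.6000]
Step 2: x=[6.3040 12.0832 17.2128] v=[-5.2800 6.6160 -2.3360]
Step 3: x=[5.2127 13.3025 16.8849] v=[-5.4566 6.0963 -1.6397]
Step 4: x=[4.4557 13.8006 16.9438] v=[-3.7848 2.4904 0.2944]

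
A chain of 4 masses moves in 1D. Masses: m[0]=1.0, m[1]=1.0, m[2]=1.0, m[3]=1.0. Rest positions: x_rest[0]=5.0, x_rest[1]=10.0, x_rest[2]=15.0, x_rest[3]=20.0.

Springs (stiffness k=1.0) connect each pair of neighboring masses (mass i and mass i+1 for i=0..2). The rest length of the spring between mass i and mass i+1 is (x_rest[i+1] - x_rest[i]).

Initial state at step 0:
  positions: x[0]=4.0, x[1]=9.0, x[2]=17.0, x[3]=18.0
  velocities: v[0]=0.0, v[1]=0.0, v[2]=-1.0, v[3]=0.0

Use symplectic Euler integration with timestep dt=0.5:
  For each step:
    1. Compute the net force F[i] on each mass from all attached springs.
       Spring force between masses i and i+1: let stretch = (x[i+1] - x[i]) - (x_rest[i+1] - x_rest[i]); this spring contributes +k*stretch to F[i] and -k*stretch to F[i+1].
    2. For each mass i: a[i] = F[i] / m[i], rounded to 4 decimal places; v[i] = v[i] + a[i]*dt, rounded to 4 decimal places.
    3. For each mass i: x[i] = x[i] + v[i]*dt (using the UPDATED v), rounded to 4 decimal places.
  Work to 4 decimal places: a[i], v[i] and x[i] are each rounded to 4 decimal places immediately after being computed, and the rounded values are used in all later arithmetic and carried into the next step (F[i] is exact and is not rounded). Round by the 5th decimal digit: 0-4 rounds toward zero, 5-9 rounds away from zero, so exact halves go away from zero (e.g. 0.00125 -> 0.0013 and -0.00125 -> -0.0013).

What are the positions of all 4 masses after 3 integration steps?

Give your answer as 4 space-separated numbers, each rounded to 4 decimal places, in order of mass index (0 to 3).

Step 0: x=[4.0000 9.0000 17.0000 18.0000] v=[0.0000 0.0000 -1.0000 0.0000]
Step 1: x=[4.0000 9.7500 14.7500 19.0000] v=[0.0000 1.5000 -4.5000 2.0000]
Step 2: x=[4.1875 10.3125 12.3125 20.1875] v=[0.3750 1.1250 -4.8750 2.3750]
Step 3: x=[4.6563 9.8438 11.3438 20.6563] v=[0.9375 -0.9375 -1.9375 0.9375]

Answer: 4.6563 9.8438 11.3438 20.6563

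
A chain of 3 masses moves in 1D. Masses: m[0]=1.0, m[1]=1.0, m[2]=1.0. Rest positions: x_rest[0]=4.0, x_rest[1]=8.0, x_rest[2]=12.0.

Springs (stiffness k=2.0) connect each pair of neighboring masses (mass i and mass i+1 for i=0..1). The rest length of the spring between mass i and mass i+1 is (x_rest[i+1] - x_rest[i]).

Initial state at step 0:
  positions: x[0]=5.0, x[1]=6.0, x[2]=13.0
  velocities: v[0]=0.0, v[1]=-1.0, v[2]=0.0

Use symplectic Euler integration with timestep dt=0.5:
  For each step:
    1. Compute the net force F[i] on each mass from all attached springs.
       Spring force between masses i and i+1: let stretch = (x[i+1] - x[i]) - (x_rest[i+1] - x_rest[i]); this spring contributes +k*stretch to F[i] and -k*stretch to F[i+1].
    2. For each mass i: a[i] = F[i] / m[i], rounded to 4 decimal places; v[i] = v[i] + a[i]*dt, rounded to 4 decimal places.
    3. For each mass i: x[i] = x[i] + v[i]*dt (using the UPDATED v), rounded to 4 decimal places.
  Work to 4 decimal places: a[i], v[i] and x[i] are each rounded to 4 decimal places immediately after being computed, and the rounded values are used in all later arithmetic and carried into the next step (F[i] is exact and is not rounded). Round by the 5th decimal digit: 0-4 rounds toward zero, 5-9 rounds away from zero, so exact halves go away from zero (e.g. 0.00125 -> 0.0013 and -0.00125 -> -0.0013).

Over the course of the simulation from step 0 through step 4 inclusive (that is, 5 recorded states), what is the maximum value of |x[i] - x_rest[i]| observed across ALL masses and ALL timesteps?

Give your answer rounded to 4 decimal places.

Answer: 2.7500

Derivation:
Step 0: x=[5.0000 6.0000 13.0000] v=[0.0000 -1.0000 0.0000]
Step 1: x=[3.5000 8.5000 11.5000] v=[-3.0000 5.0000 -3.0000]
Step 2: x=[2.5000 10.0000 10.5000] v=[-2.0000 3.0000 -2.0000]
Step 3: x=[3.2500 8.0000 11.2500] v=[1.5000 -4.0000 1.5000]
Step 4: x=[4.3750 5.2500 12.3750] v=[2.2500 -5.5000 2.2500]
Max displacement = 2.7500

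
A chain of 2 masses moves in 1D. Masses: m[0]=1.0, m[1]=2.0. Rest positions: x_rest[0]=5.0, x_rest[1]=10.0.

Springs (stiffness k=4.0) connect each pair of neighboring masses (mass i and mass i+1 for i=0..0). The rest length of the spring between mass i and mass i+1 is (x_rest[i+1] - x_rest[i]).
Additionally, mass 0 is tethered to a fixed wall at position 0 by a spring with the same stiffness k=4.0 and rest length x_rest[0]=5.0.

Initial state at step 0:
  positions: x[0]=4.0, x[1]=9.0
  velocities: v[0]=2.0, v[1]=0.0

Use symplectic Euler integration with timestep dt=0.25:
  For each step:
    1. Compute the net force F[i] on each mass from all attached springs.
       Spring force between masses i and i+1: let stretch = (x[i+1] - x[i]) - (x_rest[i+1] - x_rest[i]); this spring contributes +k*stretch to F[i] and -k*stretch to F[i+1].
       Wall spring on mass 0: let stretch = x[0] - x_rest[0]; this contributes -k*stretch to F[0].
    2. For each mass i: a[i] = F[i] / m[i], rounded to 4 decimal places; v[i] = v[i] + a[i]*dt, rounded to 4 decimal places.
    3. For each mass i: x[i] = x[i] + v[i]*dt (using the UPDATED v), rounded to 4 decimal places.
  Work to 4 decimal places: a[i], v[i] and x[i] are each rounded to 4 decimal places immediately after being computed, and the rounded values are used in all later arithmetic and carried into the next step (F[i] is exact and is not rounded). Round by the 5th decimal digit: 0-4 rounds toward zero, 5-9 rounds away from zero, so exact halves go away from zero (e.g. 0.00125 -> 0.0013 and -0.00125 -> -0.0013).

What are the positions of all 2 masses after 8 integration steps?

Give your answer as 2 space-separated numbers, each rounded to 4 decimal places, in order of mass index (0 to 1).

Step 0: x=[4.0000 9.0000] v=[2.0000 0.0000]
Step 1: x=[4.7500 9.0000] v=[3.0000 0.0000]
Step 2: x=[5.3750 9.0938] v=[2.5000 0.3750]
Step 3: x=[5.5860 9.3477] v=[0.8438 1.0156]
Step 4: x=[5.3409 9.7564] v=[-0.9805 1.6348]
Step 5: x=[4.8644 10.2382] v=[-1.9059 1.9271]
Step 6: x=[4.5153 10.6733] v=[-1.3965 1.7402]
Step 7: x=[4.5769 10.9636] v=[0.2462 1.1612]
Step 8: x=[5.0909 11.0806] v=[2.0560 0.4679]

Answer: 5.0909 11.0806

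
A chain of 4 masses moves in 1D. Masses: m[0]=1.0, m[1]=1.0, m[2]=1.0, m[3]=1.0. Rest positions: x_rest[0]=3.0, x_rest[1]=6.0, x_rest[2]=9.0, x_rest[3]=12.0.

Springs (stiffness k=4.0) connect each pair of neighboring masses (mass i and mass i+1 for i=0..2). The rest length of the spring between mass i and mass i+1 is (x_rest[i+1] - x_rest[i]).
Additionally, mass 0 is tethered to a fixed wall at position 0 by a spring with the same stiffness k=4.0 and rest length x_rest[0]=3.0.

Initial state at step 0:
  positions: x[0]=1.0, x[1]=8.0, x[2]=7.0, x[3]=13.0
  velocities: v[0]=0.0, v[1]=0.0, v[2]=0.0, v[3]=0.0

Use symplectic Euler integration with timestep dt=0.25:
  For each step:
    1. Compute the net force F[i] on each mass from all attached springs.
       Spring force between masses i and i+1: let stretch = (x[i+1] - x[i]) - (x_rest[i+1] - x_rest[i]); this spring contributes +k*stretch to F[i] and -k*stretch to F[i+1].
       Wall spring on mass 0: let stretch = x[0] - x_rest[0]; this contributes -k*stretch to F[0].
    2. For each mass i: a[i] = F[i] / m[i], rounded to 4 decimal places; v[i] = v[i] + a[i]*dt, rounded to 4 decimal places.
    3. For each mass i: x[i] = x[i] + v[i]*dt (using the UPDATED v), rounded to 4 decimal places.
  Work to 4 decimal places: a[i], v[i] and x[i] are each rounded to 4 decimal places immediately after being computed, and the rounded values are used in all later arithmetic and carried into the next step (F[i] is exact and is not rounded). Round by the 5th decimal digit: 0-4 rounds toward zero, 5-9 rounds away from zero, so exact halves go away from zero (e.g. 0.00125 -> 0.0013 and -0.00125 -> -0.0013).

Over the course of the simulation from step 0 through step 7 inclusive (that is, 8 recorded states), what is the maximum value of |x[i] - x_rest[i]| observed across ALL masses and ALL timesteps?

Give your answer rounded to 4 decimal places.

Step 0: x=[1.0000 8.0000 7.0000 13.0000] v=[0.0000 0.0000 0.0000 0.0000]
Step 1: x=[2.5000 6.0000 8.7500 12.2500] v=[6.0000 -8.0000 7.0000 -3.0000]
Step 2: x=[4.2500 3.8125 10.6875 11.3750] v=[7.0000 -8.7500 7.7500 -3.5000]
Step 3: x=[4.8281 3.4531 11.0781 11.0781] v=[2.3125 -1.4375 1.5625 -1.1875]
Step 4: x=[3.8555 5.3437 9.5625 11.5312] v=[-3.8906 7.5625 -6.0625 1.8125]
Step 5: x=[2.2910 7.9170 7.4844 12.2422] v=[-6.2579 10.2931 -8.3126 2.8438]
Step 6: x=[1.5603 8.9756 6.7039 12.5137] v=[-2.9229 4.2345 -3.1222 1.0860]
Step 7: x=[2.2933 7.6125 7.9437 12.0828] v=[2.9321 -5.4525 4.9593 -1.7238]
Max displacement = 2.9756

Answer: 2.9756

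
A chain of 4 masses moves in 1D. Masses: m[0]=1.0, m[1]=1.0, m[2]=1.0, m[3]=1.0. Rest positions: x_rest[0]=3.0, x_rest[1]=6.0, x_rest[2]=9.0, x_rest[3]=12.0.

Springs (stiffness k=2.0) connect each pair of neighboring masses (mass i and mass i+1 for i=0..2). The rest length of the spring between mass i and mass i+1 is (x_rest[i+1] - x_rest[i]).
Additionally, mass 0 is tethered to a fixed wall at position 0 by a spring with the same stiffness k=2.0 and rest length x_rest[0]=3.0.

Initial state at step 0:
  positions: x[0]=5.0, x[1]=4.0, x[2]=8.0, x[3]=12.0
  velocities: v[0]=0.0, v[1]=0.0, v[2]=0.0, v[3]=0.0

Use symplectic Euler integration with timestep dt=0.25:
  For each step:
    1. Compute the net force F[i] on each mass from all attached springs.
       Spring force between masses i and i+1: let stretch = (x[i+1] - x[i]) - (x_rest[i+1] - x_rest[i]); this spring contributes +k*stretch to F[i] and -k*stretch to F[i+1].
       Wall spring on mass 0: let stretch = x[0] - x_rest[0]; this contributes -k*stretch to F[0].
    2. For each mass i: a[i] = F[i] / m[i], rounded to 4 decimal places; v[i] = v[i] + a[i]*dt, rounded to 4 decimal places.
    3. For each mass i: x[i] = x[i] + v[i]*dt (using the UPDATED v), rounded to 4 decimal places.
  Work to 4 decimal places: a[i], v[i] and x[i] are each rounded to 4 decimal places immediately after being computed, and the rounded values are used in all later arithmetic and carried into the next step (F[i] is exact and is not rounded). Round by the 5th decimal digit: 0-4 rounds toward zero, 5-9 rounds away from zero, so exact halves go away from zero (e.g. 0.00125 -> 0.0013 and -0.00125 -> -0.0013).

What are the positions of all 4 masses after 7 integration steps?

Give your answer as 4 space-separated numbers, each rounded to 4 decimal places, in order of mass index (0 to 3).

Step 0: x=[5.0000 4.0000 8.0000 12.0000] v=[0.0000 0.0000 0.0000 0.0000]
Step 1: x=[4.2500 4.6250 8.0000 11.8750] v=[-3.0000 2.5000 0.0000 -0.5000]
Step 2: x=[3.0156 5.6250 8.0625 11.6406] v=[-4.9375 4.0000 0.2500 -0.9375]
Step 3: x=[1.7305 6.6035 8.2676 11.3340] v=[-5.1406 3.9141 0.8203 -1.2266]
Step 4: x=[0.8382 7.1809 8.6480 11.0191] v=[-3.5694 2.3097 1.5215 -1.2598]
Step 5: x=[0.6339 7.1489 9.1414 10.7828] v=[-0.8172 -0.1281 1.9735 -0.9454]
Step 6: x=[1.1648 6.5516 9.5909 10.7163] v=[2.1234 -2.3894 1.7980 -0.2661]
Step 7: x=[2.2234 5.6608 9.8012 10.8841] v=[4.2344 -3.5632 0.8411 0.6712]

Answer: 2.2234 5.6608 9.8012 10.8841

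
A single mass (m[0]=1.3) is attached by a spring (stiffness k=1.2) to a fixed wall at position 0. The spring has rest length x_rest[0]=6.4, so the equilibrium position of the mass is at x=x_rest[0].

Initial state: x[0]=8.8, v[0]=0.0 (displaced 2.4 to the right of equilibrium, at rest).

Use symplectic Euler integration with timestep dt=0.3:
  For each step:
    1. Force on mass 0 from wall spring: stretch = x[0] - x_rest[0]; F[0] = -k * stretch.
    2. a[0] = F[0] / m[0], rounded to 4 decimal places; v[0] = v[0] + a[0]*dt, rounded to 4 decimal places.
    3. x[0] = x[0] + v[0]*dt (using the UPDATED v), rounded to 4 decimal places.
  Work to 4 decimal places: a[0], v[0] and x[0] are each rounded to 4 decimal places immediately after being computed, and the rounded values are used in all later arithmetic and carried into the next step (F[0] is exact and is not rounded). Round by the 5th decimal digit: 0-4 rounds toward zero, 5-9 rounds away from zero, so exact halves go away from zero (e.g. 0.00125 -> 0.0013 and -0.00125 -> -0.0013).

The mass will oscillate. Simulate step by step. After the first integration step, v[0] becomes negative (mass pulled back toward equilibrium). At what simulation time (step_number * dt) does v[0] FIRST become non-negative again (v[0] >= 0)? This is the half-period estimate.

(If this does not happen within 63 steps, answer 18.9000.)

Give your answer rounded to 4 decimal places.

Step 0: x=[8.8000] v=[0.0000]
Step 1: x=[8.6006] v=[-0.6646]
Step 2: x=[8.2184] v=[-1.2740]
Step 3: x=[7.6851] v=[-1.7776]
Step 4: x=[7.0451] v=[-2.1335]
Step 5: x=[6.3514] v=[-2.3122]
Step 6: x=[5.6618] v=[-2.2987]
Step 7: x=[5.0335] v=[-2.0943]
Step 8: x=[4.5187] v=[-1.7159]
Step 9: x=[4.1602] v=[-1.1949]
Step 10: x=[3.9878] v=[-0.5747]
Step 11: x=[4.0158] v=[0.0933]
First v>=0 after going negative at step 11, time=3.3000

Answer: 3.3000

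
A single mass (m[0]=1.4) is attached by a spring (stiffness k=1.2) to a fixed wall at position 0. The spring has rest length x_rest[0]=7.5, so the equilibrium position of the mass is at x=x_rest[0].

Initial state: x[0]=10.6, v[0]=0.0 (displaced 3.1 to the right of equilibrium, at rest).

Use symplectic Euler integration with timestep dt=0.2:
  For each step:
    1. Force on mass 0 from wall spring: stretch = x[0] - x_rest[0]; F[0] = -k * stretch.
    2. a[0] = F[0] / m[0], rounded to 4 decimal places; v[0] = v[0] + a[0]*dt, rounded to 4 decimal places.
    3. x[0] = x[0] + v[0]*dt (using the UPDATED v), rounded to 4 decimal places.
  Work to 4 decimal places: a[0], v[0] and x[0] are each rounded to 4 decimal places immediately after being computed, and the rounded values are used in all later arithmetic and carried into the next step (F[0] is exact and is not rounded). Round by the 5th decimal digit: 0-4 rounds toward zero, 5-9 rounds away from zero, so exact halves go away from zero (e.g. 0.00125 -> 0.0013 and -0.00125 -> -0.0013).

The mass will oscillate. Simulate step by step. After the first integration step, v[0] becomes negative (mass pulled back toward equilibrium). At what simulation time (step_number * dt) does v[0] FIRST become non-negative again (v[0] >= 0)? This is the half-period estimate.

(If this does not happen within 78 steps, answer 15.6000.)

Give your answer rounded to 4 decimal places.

Answer: 3.4000

Derivation:
Step 0: x=[10.6000] v=[0.0000]
Step 1: x=[10.4937] v=[-0.5314]
Step 2: x=[10.2848] v=[-1.0446]
Step 3: x=[9.9804] v=[-1.5220]
Step 4: x=[9.5910] v=[-1.9472]
Step 5: x=[9.1299] v=[-2.3057]
Step 6: x=[8.6129] v=[-2.5851]
Step 7: x=[8.0577] v=[-2.7759]
Step 8: x=[7.4834] v=[-2.8715]
Step 9: x=[6.9097] v=[-2.8687]
Step 10: x=[6.3562] v=[-2.7675]
Step 11: x=[5.8419] v=[-2.5714]
Step 12: x=[5.3845] v=[-2.2872]
Step 13: x=[4.9996] v=[-1.9245]
Step 14: x=[4.7004] v=[-1.4959]
Step 15: x=[4.4972] v=[-1.0160]
Step 16: x=[4.3970] v=[-0.5012]
Step 17: x=[4.4031] v=[0.0307]
First v>=0 after going negative at step 17, time=3.4000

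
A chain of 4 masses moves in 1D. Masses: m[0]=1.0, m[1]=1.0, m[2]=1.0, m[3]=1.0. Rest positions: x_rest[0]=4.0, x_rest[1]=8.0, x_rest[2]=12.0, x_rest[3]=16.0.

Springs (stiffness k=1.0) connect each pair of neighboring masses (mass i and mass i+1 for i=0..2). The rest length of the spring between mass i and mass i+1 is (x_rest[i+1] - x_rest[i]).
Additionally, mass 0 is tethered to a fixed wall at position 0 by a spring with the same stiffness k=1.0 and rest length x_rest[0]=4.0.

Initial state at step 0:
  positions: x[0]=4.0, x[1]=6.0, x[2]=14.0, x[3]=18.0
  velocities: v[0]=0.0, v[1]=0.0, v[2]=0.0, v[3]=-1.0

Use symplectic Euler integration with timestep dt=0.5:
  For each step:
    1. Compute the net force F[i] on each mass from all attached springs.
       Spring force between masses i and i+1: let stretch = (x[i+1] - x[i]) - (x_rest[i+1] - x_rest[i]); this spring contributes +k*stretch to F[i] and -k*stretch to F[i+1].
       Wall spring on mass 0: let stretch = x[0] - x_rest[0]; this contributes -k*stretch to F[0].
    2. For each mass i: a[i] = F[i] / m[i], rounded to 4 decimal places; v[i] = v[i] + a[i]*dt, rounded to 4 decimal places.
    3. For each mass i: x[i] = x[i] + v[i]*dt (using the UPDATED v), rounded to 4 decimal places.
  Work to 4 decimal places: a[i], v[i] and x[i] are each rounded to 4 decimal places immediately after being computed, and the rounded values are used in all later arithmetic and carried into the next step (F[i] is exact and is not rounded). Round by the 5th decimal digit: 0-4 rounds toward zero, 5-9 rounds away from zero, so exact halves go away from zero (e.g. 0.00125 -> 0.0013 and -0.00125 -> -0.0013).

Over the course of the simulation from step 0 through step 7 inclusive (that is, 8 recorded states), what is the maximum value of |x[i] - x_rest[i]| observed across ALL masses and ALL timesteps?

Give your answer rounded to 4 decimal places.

Answer: 2.3765

Derivation:
Step 0: x=[4.0000 6.0000 14.0000 18.0000] v=[0.0000 0.0000 0.0000 -1.0000]
Step 1: x=[3.5000 7.5000 13.0000 17.5000] v=[-1.0000 3.0000 -2.0000 -1.0000]
Step 2: x=[3.1250 9.3750 11.7500 16.8750] v=[-0.7500 3.7500 -2.5000 -1.2500]
Step 3: x=[3.5313 10.2813 11.1875 15.9688] v=[0.8125 1.8125 -1.1250 -1.8125]
Step 4: x=[4.7423 9.7266 11.5938 14.8672] v=[2.4219 -1.1094 0.8126 -2.2032]
Step 5: x=[6.0138 8.3926 12.3517 13.9473] v=[2.5429 -2.6680 1.5157 -1.8399]
Step 6: x=[6.3765 7.4537 12.5187 13.6285] v=[0.7254 -1.8779 0.3340 -0.6377]
Step 7: x=[5.4144 7.5117 11.6969 14.0322] v=[-1.9243 0.1160 -1.6436 0.8074]
Max displacement = 2.3765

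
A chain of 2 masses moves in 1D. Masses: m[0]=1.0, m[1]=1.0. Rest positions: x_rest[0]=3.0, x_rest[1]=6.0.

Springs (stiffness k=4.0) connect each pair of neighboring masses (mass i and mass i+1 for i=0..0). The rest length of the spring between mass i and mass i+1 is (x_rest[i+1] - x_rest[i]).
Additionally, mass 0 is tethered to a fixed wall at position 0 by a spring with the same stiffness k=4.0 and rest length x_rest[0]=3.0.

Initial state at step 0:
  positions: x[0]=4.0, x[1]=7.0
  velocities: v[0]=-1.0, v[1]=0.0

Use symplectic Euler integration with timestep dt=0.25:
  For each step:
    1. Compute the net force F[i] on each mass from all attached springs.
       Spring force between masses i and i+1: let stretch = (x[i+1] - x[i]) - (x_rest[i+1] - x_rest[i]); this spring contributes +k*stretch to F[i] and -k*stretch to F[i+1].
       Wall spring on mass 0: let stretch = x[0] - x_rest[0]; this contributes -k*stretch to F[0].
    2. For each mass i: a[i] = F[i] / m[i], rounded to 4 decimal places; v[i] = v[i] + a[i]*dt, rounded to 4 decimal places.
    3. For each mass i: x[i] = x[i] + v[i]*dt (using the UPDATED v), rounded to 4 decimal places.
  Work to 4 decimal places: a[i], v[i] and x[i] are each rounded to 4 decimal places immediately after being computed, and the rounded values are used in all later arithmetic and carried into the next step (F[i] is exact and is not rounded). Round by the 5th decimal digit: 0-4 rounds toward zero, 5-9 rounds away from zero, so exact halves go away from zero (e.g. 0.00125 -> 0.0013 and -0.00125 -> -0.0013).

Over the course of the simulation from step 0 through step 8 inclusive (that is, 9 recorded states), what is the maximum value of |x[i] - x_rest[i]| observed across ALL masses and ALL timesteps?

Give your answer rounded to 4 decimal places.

Answer: 1.3679

Derivation:
Step 0: x=[4.0000 7.0000] v=[-1.0000 0.0000]
Step 1: x=[3.5000 7.0000] v=[-2.0000 0.0000]
Step 2: x=[3.0000 6.8750] v=[-2.0000 -0.5000]
Step 3: x=[2.7188 6.5313] v=[-1.1250 -1.3750]
Step 4: x=[2.7110 5.9844] v=[-0.0313 -2.1875]
Step 5: x=[2.8438 5.3692] v=[0.5311 -2.4609]
Step 6: x=[2.8970 4.8726] v=[0.2127 -1.9863]
Step 7: x=[2.7198 4.6321] v=[-0.7087 -0.9619]
Step 8: x=[2.3408 4.6636] v=[-1.5162 0.1258]
Max displacement = 1.3679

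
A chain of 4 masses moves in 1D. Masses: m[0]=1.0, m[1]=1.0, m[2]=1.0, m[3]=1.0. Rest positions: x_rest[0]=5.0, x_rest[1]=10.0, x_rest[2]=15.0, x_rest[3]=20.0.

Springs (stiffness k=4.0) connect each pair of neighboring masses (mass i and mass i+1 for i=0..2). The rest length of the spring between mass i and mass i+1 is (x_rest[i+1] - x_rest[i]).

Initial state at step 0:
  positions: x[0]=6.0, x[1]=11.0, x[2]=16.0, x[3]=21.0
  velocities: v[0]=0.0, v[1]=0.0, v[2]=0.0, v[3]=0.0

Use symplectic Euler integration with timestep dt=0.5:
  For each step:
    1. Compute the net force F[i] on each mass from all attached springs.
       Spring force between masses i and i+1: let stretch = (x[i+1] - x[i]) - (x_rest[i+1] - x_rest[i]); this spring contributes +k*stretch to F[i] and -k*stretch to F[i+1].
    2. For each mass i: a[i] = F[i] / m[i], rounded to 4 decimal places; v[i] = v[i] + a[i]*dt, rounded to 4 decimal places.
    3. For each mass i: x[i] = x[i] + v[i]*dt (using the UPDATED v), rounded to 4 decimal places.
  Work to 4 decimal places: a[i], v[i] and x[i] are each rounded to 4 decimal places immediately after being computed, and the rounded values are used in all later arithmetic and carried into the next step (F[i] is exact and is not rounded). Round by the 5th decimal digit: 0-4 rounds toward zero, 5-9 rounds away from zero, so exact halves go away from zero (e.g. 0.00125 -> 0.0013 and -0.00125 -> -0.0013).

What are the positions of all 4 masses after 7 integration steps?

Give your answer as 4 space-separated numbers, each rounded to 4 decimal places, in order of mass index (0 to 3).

Answer: 6.0000 11.0000 16.0000 21.0000

Derivation:
Step 0: x=[6.0000 11.0000 16.0000 21.0000] v=[0.0000 0.0000 0.0000 0.0000]
Step 1: x=[6.0000 11.0000 16.0000 21.0000] v=[0.0000 0.0000 0.0000 0.0000]
Step 2: x=[6.0000 11.0000 16.0000 21.0000] v=[0.0000 0.0000 0.0000 0.0000]
Step 3: x=[6.0000 11.0000 16.0000 21.0000] v=[0.0000 0.0000 0.0000 0.0000]
Step 4: x=[6.0000 11.0000 16.0000 21.0000] v=[0.0000 0.0000 0.0000 0.0000]
Step 5: x=[6.0000 11.0000 16.0000 21.0000] v=[0.0000 0.0000 0.0000 0.0000]
Step 6: x=[6.0000 11.0000 16.0000 21.0000] v=[0.0000 0.0000 0.0000 0.0000]
Step 7: x=[6.0000 11.0000 16.0000 21.0000] v=[0.0000 0.0000 0.0000 0.0000]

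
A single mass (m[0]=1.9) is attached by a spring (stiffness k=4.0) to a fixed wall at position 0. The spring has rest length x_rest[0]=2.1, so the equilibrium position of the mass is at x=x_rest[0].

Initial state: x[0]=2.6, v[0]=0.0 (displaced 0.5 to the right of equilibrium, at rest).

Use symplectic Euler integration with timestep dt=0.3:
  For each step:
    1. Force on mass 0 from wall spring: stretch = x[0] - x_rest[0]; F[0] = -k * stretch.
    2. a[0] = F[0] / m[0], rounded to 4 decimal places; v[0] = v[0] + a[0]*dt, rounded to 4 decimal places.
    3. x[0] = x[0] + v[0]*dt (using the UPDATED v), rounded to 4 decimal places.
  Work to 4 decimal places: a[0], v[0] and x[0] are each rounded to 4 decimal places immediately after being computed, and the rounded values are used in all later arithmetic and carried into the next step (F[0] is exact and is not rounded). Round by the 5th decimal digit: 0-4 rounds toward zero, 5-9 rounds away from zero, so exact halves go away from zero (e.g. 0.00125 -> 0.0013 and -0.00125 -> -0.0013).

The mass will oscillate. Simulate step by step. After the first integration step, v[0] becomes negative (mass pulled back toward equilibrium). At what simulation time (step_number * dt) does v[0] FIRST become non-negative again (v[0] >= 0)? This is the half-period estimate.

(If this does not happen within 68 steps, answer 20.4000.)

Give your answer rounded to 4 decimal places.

Answer: 2.4000

Derivation:
Step 0: x=[2.6000] v=[0.0000]
Step 1: x=[2.5053] v=[-0.3158]
Step 2: x=[2.3338] v=[-0.5718]
Step 3: x=[2.1180] v=[-0.7195]
Step 4: x=[1.8987] v=[-0.7309]
Step 5: x=[1.7176] v=[-0.6038]
Step 6: x=[1.6089] v=[-0.3623]
Step 7: x=[1.5933] v=[-0.0521]
Step 8: x=[1.6737] v=[0.2679]
First v>=0 after going negative at step 8, time=2.4000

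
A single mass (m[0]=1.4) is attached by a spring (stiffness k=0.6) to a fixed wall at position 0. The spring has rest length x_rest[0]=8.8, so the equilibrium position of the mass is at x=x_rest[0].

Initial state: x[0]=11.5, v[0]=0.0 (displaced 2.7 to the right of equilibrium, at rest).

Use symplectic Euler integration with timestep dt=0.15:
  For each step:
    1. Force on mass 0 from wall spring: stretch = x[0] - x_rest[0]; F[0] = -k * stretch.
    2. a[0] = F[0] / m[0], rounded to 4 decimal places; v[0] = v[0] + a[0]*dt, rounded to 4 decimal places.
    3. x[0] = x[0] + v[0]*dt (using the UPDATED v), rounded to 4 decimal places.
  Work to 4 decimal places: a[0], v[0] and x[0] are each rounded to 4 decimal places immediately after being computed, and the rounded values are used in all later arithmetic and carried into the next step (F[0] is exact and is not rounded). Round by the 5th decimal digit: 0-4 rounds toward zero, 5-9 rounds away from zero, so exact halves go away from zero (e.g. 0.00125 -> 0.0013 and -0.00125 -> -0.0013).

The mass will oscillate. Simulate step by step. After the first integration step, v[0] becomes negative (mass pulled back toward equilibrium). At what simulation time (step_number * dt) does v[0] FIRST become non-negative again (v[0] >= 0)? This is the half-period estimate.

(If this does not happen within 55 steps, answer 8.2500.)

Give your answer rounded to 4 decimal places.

Step 0: x=[11.5000] v=[0.0000]
Step 1: x=[11.4740] v=[-0.1736]
Step 2: x=[11.4222] v=[-0.3455]
Step 3: x=[11.3451] v=[-0.5141]
Step 4: x=[11.2434] v=[-0.6777]
Step 5: x=[11.1182] v=[-0.8348]
Step 6: x=[10.9706] v=[-0.9838]
Step 7: x=[10.8021] v=[-1.1233]
Step 8: x=[10.6143] v=[-1.2520]
Step 9: x=[10.4090] v=[-1.3686]
Step 10: x=[10.1882] v=[-1.4720]
Step 11: x=[9.9540] v=[-1.5612]
Step 12: x=[9.7087] v=[-1.6354]
Step 13: x=[9.4546] v=[-1.6938]
Step 14: x=[9.1942] v=[-1.7359]
Step 15: x=[8.9300] v=[-1.7612]
Step 16: x=[8.6646] v=[-1.7696]
Step 17: x=[8.4005] v=[-1.7609]
Step 18: x=[8.1402] v=[-1.7352]
Step 19: x=[7.8863] v=[-1.6928]
Step 20: x=[7.6412] v=[-1.6341]
Step 21: x=[7.4073] v=[-1.5596]
Step 22: x=[7.1868] v=[-1.4701]
Step 23: x=[6.9818] v=[-1.3664]
Step 24: x=[6.7944] v=[-1.2495]
Step 25: x=[6.6263] v=[-1.1206]
Step 26: x=[6.4792] v=[-0.9809]
Step 27: x=[6.3544] v=[-0.8317]
Step 28: x=[6.2532] v=[-0.6745]
Step 29: x=[6.1766] v=[-0.5108]
Step 30: x=[6.1253] v=[-0.3422]
Step 31: x=[6.0998] v=[-0.1703]
Step 32: x=[6.1003] v=[0.0033]
First v>=0 after going negative at step 32, time=4.8000

Answer: 4.8000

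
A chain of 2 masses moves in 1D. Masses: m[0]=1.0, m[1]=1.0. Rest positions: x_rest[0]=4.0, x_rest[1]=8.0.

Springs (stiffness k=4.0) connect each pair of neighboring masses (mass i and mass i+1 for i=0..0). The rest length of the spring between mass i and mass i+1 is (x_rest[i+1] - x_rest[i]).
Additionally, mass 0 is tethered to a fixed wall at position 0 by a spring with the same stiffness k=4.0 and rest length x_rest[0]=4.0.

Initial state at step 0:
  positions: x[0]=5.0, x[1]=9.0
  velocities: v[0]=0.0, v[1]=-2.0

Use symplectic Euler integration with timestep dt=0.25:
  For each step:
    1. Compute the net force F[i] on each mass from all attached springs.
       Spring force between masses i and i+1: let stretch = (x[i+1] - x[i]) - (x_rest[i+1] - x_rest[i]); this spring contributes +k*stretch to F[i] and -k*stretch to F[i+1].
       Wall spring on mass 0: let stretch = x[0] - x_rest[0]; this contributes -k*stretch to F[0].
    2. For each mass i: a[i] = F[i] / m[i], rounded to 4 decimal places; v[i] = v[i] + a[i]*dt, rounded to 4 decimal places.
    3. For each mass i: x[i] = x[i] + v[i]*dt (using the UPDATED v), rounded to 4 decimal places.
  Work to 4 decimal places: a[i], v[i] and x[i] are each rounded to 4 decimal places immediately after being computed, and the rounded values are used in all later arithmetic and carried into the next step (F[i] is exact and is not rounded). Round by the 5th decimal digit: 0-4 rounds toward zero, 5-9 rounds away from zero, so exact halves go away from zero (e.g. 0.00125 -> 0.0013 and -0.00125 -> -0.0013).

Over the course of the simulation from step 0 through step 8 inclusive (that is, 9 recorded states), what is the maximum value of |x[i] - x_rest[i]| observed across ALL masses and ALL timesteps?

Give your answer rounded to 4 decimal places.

Answer: 1.9635

Derivation:
Step 0: x=[5.0000 9.0000] v=[0.0000 -2.0000]
Step 1: x=[4.7500 8.5000] v=[-1.0000 -2.0000]
Step 2: x=[4.2500 8.0625] v=[-2.0000 -1.7500]
Step 3: x=[3.6406 7.6719] v=[-2.4375 -1.5625]
Step 4: x=[3.1289 7.2735] v=[-2.0468 -1.5938]
Step 5: x=[2.8711 6.8389] v=[-1.0311 -1.7384]
Step 6: x=[2.8875 6.4124] v=[0.0656 -1.7062]
Step 7: x=[3.0633 6.1046] v=[0.7030 -1.2311]
Step 8: x=[3.2336 6.0365] v=[0.6810 -0.2724]
Max displacement = 1.9635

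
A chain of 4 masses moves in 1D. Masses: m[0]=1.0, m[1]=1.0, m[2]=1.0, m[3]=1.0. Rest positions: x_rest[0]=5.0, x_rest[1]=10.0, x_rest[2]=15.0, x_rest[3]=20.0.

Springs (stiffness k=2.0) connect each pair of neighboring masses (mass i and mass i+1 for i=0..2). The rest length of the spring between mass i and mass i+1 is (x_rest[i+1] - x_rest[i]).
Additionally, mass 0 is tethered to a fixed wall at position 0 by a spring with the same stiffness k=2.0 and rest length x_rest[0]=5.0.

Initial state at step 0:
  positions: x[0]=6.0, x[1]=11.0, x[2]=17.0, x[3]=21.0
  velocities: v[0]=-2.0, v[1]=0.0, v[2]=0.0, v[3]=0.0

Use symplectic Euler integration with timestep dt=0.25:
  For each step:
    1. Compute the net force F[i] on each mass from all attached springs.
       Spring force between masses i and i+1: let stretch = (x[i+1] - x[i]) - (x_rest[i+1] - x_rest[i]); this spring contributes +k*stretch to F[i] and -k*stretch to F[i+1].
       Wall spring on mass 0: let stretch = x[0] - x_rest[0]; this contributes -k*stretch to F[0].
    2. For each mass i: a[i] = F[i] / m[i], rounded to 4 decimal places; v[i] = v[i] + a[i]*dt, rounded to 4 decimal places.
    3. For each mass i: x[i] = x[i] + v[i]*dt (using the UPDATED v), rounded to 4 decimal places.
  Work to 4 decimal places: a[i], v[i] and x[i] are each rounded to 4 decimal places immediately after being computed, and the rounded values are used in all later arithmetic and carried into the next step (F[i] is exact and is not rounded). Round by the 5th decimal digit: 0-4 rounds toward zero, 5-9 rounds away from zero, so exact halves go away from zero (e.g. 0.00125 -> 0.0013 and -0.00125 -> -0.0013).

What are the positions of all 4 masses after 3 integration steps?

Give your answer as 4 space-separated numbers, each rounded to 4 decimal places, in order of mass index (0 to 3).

Step 0: x=[6.0000 11.0000 17.0000 21.0000] v=[-2.0000 0.0000 0.0000 0.0000]
Step 1: x=[5.3750 11.1250 16.7500 21.1250] v=[-2.5000 0.5000 -1.0000 0.5000]
Step 2: x=[4.7969 11.2344 16.3438 21.3281] v=[-2.3125 0.4375 -1.6250 0.8125]
Step 3: x=[4.4239 11.1778 15.9219 21.5332] v=[-1.4922 -0.2266 -1.6876 0.8204]

Answer: 4.4239 11.1778 15.9219 21.5332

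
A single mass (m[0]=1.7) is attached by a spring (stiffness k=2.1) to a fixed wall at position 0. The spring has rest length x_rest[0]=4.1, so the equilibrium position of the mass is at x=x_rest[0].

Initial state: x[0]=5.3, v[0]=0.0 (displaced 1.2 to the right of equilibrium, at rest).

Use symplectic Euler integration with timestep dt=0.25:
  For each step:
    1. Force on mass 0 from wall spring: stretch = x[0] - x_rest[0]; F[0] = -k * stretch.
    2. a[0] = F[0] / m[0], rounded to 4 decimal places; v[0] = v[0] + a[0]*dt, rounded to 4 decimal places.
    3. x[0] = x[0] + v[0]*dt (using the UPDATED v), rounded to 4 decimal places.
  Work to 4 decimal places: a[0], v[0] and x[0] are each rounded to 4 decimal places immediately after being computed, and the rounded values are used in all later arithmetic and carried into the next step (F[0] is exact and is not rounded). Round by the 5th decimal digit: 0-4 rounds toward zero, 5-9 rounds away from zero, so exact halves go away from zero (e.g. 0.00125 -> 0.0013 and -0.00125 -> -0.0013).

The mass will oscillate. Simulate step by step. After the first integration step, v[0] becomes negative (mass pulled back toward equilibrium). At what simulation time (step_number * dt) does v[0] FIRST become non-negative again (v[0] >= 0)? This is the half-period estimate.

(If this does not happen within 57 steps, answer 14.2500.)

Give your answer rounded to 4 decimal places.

Step 0: x=[5.3000] v=[0.0000]
Step 1: x=[5.2074] v=[-0.3706]
Step 2: x=[5.0293] v=[-0.7126]
Step 3: x=[4.7794] v=[-0.9996]
Step 4: x=[4.4771] v=[-1.2094]
Step 5: x=[4.1456] v=[-1.3259]
Step 6: x=[3.8106] v=[-1.3400]
Step 7: x=[3.4980] v=[-1.2506]
Step 8: x=[3.2318] v=[-1.0647]
Step 9: x=[3.0327] v=[-0.7966]
Step 10: x=[2.9160] v=[-0.4670]
Step 11: x=[2.8907] v=[-0.1014]
Step 12: x=[2.9587] v=[0.2721]
First v>=0 after going negative at step 12, time=3.0000

Answer: 3.0000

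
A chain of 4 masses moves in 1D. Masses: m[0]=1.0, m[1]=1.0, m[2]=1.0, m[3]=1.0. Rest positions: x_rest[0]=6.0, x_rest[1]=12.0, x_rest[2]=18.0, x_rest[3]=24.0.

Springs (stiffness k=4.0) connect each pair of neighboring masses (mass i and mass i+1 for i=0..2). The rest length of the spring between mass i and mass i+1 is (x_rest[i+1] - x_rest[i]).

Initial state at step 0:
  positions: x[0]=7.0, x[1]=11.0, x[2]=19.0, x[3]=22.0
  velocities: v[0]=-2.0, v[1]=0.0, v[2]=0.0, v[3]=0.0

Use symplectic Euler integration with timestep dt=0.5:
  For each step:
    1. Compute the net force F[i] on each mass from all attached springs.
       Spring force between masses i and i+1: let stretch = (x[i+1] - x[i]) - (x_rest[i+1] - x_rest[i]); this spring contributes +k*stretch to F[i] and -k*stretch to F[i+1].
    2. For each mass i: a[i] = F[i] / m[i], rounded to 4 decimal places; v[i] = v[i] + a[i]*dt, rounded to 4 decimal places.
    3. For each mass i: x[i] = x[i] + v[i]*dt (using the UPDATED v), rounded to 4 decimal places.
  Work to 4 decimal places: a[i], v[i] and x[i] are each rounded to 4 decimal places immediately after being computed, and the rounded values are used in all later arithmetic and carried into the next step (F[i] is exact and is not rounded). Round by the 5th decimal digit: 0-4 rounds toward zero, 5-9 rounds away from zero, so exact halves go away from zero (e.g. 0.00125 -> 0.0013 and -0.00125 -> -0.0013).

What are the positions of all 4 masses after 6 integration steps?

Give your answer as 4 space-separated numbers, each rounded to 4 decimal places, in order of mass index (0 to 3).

Step 0: x=[7.0000 11.0000 19.0000 22.0000] v=[-2.0000 0.0000 0.0000 0.0000]
Step 1: x=[4.0000 15.0000 14.0000 25.0000] v=[-6.0000 8.0000 -10.0000 6.0000]
Step 2: x=[6.0000 7.0000 21.0000 23.0000] v=[4.0000 -16.0000 14.0000 -4.0000]
Step 3: x=[3.0000 12.0000 16.0000 25.0000] v=[-6.0000 10.0000 -10.0000 4.0000]
Step 4: x=[3.0000 12.0000 16.0000 24.0000] v=[0.0000 0.0000 0.0000 -2.0000]
Step 5: x=[6.0000 7.0000 20.0000 21.0000] v=[6.0000 -10.0000 8.0000 -6.0000]
Step 6: x=[4.0000 14.0000 12.0000 23.0000] v=[-4.0000 14.0000 -16.0000 4.0000]

Answer: 4.0000 14.0000 12.0000 23.0000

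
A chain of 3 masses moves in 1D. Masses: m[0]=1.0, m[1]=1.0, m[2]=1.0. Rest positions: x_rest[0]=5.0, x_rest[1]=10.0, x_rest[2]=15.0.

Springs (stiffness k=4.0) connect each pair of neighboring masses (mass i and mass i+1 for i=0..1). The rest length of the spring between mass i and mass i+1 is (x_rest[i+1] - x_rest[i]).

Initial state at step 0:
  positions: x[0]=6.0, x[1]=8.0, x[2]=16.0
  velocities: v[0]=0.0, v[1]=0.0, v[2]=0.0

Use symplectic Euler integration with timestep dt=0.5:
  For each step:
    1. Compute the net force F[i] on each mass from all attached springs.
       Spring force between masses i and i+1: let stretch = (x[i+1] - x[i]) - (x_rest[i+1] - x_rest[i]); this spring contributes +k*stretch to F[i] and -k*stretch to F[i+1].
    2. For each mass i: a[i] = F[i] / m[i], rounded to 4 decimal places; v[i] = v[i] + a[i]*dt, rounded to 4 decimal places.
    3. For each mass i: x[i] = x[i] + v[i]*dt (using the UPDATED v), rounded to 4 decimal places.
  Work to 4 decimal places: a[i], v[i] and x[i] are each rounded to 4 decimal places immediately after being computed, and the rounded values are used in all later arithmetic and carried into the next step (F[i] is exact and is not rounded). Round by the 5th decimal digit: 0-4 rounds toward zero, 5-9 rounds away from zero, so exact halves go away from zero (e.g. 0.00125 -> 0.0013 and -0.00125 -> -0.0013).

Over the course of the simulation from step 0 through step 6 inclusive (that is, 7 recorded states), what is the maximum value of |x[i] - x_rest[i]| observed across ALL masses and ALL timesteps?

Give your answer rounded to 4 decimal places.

Answer: 4.0000

Derivation:
Step 0: x=[6.0000 8.0000 16.0000] v=[0.0000 0.0000 0.0000]
Step 1: x=[3.0000 14.0000 13.0000] v=[-6.0000 12.0000 -6.0000]
Step 2: x=[6.0000 8.0000 16.0000] v=[6.0000 -12.0000 6.0000]
Step 3: x=[6.0000 8.0000 16.0000] v=[0.0000 0.0000 0.0000]
Step 4: x=[3.0000 14.0000 13.0000] v=[-6.0000 12.0000 -6.0000]
Step 5: x=[6.0000 8.0000 16.0000] v=[6.0000 -12.0000 6.0000]
Step 6: x=[6.0000 8.0000 16.0000] v=[0.0000 0.0000 0.0000]
Max displacement = 4.0000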